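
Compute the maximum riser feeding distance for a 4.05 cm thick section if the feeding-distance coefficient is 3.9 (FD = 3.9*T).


Formula: FD = 3.9 * T  (riser feeding-distance rule)
FD = 3.9 * 4.05 cm = 15.7950 cm

Final answer: 15.7950 cm


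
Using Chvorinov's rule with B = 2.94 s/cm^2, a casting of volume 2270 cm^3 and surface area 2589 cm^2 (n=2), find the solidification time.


Formula: t_s = B * (V/A)^n  (Chvorinov's rule, n=2)
Modulus M = V/A = 2270/2589 = 0.876786 cm
M^2 = 0.876786^2 = 0.768754 cm^2
t_s = 2.94 * 0.768754 = 2.2601 s

Final answer: 2.2601 s


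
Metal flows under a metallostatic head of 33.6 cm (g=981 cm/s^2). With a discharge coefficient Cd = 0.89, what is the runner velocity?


Formula: v = Cd * sqrt(2 * g * h)  (Torricelli with discharge coefficient)
2*g*h = 2 * 981 * 33.6 = 65923.2 cm^2/s^2
sqrt(65923.2) = 256.75514 cm/s
v = 0.89 * 256.75514 = 228.5121 cm/s


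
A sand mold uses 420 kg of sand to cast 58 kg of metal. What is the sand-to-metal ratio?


Formula: Sand-to-Metal Ratio = W_sand / W_metal
Ratio = 420 kg / 58 kg = 7.2414

Final answer: 7.2414


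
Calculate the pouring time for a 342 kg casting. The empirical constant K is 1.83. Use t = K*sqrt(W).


Formula: t = K * sqrt(W)
sqrt(W) = sqrt(342) = 18.49324
t = 1.83 * 18.49324 = 33.8426 s

33.8426 s


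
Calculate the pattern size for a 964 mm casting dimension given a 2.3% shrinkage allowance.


Formula: L_pattern = L_casting * (1 + shrinkage_rate/100)
Shrinkage factor = 1 + 2.3/100 = 1.023
L_pattern = 964 mm * 1.023 = 986.1720 mm

Final answer: 986.1720 mm


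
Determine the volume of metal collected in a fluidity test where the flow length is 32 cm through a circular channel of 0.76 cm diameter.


Formula: V = pi * (d/2)^2 * L  (cylinder volume)
Radius = 0.76/2 = 0.38 cm
V = pi * 0.38^2 * 32 = 14.5167 cm^3

14.5167 cm^3


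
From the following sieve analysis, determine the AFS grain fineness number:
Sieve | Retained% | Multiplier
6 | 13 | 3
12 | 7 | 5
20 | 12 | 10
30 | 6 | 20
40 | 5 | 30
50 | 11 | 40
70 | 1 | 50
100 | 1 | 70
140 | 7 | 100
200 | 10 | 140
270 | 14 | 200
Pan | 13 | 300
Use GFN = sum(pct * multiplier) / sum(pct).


Formula: GFN = sum(pct * multiplier) / sum(pct)
sum(pct * multiplier) = 9824
sum(pct) = 100
GFN = 9824 / 100 = 98.24

Final answer: 98.24


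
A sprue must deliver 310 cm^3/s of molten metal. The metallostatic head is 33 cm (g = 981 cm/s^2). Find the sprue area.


Formula: v = sqrt(2*g*h), A = Q/v
Velocity: v = sqrt(2 * 981 * 33) = sqrt(64746) = 254.4524 cm/s
Sprue area: A = Q / v = 310 / 254.4524 = 1.2183 cm^2

1.2183 cm^2


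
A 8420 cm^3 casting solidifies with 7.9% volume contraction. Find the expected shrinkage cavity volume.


Formula: V_shrink = V_casting * shrinkage_pct / 100
V_shrink = 8420 cm^3 * 7.9 / 100 = 665.1800 cm^3


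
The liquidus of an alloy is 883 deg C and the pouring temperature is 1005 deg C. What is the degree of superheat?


Formula: Superheat = T_pour - T_melt
Superheat = 1005 - 883 = 122 deg C


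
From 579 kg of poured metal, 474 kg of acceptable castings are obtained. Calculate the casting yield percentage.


Formula: Casting Yield = (W_good / W_total) * 100
Yield = (474 kg / 579 kg) * 100 = 81.8653%


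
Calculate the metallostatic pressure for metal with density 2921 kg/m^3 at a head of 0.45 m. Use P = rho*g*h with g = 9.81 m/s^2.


Formula: P = rho * g * h
rho * g = 2921 * 9.81 = 28655.01 N/m^3
P = 28655.01 * 0.45 = 12894.7545 Pa


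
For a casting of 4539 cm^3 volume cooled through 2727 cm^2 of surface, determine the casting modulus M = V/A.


Formula: Casting Modulus M = V / A
M = 4539 cm^3 / 2727 cm^2 = 1.6645 cm

1.6645 cm


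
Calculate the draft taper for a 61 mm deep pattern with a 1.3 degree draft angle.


Formula: taper = depth * tan(draft_angle)
tan(1.3 deg) = 0.0226932
taper = 61 mm * 0.0226932 = 1.3843 mm

1.3843 mm


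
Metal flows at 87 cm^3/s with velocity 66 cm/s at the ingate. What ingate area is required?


Formula: A_ingate = Q / v  (continuity equation)
A = 87 cm^3/s / 66 cm/s = 1.3182 cm^2

Answer: 1.3182 cm^2


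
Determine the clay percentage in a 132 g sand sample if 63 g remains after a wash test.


Formula: Clay% = (W_total - W_washed) / W_total * 100
Clay mass = 132 - 63 = 69 g
Clay% = 69 / 132 * 100 = 52.2727%


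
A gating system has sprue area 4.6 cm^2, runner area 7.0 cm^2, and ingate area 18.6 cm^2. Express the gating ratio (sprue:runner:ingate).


Sprue:Runner:Ingate = 1 : 7.0/4.6 : 18.6/4.6 = 1:1.52:4.04


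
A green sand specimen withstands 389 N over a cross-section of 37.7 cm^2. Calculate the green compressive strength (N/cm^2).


Formula: Compressive Strength = Force / Area
Strength = 389 N / 37.7 cm^2 = 10.3183 N/cm^2


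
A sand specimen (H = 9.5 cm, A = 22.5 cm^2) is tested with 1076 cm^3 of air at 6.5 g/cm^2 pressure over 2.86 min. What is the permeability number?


Formula: Permeability Number P = (V * H) / (p * A * t)
Numerator: V * H = 1076 * 9.5 = 10222.0
Denominator: p * A * t = 6.5 * 22.5 * 2.86 = 418.275
P = 10222.0 / 418.275 = 24.4385

24.4385


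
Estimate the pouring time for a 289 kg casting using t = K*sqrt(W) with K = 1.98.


Formula: t = K * sqrt(W)
sqrt(W) = sqrt(289) = 17.00000
t = 1.98 * 17.00000 = 33.6600 s

Final answer: 33.6600 s


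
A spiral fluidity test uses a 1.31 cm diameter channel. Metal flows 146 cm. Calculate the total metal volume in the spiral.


Formula: V = pi * (d/2)^2 * L  (cylinder volume)
Radius = 1.31/2 = 0.655 cm
V = pi * 0.655^2 * 146 = 196.7820 cm^3

196.7820 cm^3


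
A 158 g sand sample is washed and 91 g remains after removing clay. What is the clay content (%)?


Formula: Clay% = (W_total - W_washed) / W_total * 100
Clay mass = 158 - 91 = 67 g
Clay% = 67 / 158 * 100 = 42.4051%

Answer: 42.4051%


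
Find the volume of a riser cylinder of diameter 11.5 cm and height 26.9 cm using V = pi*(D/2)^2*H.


Formula: V = pi * (D/2)^2 * H  (cylinder volume)
Radius = D/2 = 11.5/2 = 5.75 cm
V = pi * 5.75^2 * 26.9 = 2794.0736 cm^3

Answer: 2794.0736 cm^3


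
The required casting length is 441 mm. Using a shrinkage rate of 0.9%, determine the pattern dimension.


Formula: L_pattern = L_casting * (1 + shrinkage_rate/100)
Shrinkage factor = 1 + 0.9/100 = 1.009
L_pattern = 441 mm * 1.009 = 444.9690 mm

444.9690 mm


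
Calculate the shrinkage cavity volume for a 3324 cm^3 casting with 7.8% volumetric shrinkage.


Formula: V_shrink = V_casting * shrinkage_pct / 100
V_shrink = 3324 cm^3 * 7.8 / 100 = 259.2720 cm^3

259.2720 cm^3


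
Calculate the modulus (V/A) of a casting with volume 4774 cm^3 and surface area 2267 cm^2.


Formula: Casting Modulus M = V / A
M = 4774 cm^3 / 2267 cm^2 = 2.1059 cm

Final answer: 2.1059 cm


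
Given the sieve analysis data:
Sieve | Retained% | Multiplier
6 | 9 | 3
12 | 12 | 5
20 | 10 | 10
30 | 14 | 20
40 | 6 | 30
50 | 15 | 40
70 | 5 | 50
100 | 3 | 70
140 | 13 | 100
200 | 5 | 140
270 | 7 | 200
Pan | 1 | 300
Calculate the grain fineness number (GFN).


Formula: GFN = sum(pct * multiplier) / sum(pct)
sum(pct * multiplier) = 5407
sum(pct) = 100
GFN = 5407 / 100 = 54.07


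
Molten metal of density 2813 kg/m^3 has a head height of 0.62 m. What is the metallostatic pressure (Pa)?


Formula: P = rho * g * h
rho * g = 2813 * 9.81 = 27595.53 N/m^3
P = 27595.53 * 0.62 = 17109.2286 Pa

17109.2286 Pa


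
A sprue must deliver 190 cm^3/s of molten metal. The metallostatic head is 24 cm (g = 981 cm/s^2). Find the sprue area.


Formula: v = sqrt(2*g*h), A = Q/v
Velocity: v = sqrt(2 * 981 * 24) = sqrt(47088) = 216.9977 cm/s
Sprue area: A = Q / v = 190 / 216.9977 = 0.8756 cm^2


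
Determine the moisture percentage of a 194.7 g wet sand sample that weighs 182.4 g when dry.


Formula: MC = (W_wet - W_dry) / W_wet * 100
Water mass = 194.7 - 182.4 = 12.3 g
MC = 12.3 / 194.7 * 100 = 6.3174%

Answer: 6.3174%


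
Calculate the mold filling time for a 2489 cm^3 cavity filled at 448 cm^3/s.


Formula: t_fill = V_mold / Q_flow
t = 2489 cm^3 / 448 cm^3/s = 5.5558 s

5.5558 s


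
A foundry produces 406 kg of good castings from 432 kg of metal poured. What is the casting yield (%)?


Formula: Casting Yield = (W_good / W_total) * 100
Yield = (406 kg / 432 kg) * 100 = 93.9815%


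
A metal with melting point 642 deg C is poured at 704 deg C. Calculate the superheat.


Formula: Superheat = T_pour - T_melt
Superheat = 704 - 642 = 62 deg C


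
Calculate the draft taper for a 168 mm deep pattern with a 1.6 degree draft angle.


Formula: taper = depth * tan(draft_angle)
tan(1.6 deg) = 0.0279325
taper = 168 mm * 0.0279325 = 4.6927 mm

4.6927 mm


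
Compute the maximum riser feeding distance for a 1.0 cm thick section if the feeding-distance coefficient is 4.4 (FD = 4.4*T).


Formula: FD = 4.4 * T  (riser feeding-distance rule)
FD = 4.4 * 1.0 cm = 4.4000 cm

4.4000 cm


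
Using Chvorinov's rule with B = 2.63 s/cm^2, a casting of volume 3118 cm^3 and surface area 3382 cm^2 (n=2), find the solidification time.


Formula: t_s = B * (V/A)^n  (Chvorinov's rule, n=2)
Modulus M = V/A = 3118/3382 = 0.921940 cm
M^2 = 0.921940^2 = 0.849973 cm^2
t_s = 2.63 * 0.849973 = 2.2354 s


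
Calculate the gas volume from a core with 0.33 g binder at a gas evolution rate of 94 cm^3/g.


Formula: V_gas = W_binder * gas_evolution_rate
V = 0.33 g * 94 cm^3/g = 31.0200 cm^3

Answer: 31.0200 cm^3


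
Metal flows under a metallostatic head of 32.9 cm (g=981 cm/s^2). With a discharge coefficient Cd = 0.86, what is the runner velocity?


Formula: v = Cd * sqrt(2 * g * h)  (Torricelli with discharge coefficient)
2*g*h = 2 * 981 * 32.9 = 64549.8 cm^2/s^2
sqrt(64549.8) = 254.06653 cm/s
v = 0.86 * 254.06653 = 218.4972 cm/s

Answer: 218.4972 cm/s


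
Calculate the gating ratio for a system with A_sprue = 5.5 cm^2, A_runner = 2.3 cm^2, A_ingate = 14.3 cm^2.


Sprue:Runner:Ingate = 1 : 2.3/5.5 : 14.3/5.5 = 1:0.42:2.60


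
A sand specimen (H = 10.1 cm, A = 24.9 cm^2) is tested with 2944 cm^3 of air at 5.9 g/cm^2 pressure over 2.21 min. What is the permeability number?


Formula: Permeability Number P = (V * H) / (p * A * t)
Numerator: V * H = 2944 * 10.1 = 29734.4
Denominator: p * A * t = 5.9 * 24.9 * 2.21 = 324.6711
P = 29734.4 / 324.6711 = 91.5831

91.5831


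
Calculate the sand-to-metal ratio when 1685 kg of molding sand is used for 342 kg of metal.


Formula: Sand-to-Metal Ratio = W_sand / W_metal
Ratio = 1685 kg / 342 kg = 4.9269


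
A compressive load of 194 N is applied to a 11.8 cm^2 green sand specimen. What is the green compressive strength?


Formula: Compressive Strength = Force / Area
Strength = 194 N / 11.8 cm^2 = 16.4407 N/cm^2

Answer: 16.4407 N/cm^2


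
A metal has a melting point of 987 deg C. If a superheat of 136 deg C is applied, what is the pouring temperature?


Formula: T_pour = T_melt + Superheat
T_pour = 987 + 136 = 1123 deg C

1123 deg C


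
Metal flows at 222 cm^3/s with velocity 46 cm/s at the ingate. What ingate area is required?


Formula: A_ingate = Q / v  (continuity equation)
A = 222 cm^3/s / 46 cm/s = 4.8261 cm^2

Final answer: 4.8261 cm^2


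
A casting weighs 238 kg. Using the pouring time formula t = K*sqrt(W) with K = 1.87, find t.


Formula: t = K * sqrt(W)
sqrt(W) = sqrt(238) = 15.42725
t = 1.87 * 15.42725 = 28.8490 s

28.8490 s


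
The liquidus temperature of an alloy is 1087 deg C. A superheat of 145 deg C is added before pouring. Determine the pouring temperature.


Formula: T_pour = T_melt + Superheat
T_pour = 1087 + 145 = 1232 deg C

Answer: 1232 deg C


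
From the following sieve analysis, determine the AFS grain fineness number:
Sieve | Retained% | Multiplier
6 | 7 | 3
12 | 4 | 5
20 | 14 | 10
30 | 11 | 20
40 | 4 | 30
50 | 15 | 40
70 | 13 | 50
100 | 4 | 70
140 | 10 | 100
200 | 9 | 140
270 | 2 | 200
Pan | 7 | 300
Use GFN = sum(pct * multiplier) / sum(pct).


Formula: GFN = sum(pct * multiplier) / sum(pct)
sum(pct * multiplier) = 6811
sum(pct) = 100
GFN = 6811 / 100 = 68.11


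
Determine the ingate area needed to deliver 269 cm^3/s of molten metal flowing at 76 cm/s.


Formula: A_ingate = Q / v  (continuity equation)
A = 269 cm^3/s / 76 cm/s = 3.5395 cm^2

3.5395 cm^2


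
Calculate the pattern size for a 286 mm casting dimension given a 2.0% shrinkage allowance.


Formula: L_pattern = L_casting * (1 + shrinkage_rate/100)
Shrinkage factor = 1 + 2.0/100 = 1.02
L_pattern = 286 mm * 1.02 = 291.7200 mm

291.7200 mm


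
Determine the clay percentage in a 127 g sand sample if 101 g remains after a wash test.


Formula: Clay% = (W_total - W_washed) / W_total * 100
Clay mass = 127 - 101 = 26 g
Clay% = 26 / 127 * 100 = 20.4724%

Final answer: 20.4724%


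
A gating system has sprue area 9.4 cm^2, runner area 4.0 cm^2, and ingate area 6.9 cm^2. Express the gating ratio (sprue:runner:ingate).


Sprue:Runner:Ingate = 1 : 4.0/9.4 : 6.9/9.4 = 1:0.43:0.73

1:0.43:0.73


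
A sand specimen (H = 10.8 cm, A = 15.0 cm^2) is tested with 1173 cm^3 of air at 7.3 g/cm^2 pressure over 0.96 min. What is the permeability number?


Formula: Permeability Number P = (V * H) / (p * A * t)
Numerator: V * H = 1173 * 10.8 = 12668.4
Denominator: p * A * t = 7.3 * 15.0 * 0.96 = 105.12
P = 12668.4 / 105.12 = 120.5137


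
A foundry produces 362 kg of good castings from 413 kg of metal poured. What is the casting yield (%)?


Formula: Casting Yield = (W_good / W_total) * 100
Yield = (362 kg / 413 kg) * 100 = 87.6513%

87.6513%


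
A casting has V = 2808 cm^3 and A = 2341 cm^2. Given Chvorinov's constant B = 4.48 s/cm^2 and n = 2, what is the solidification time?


Formula: t_s = B * (V/A)^n  (Chvorinov's rule, n=2)
Modulus M = V/A = 2808/2341 = 1.199487 cm
M^2 = 1.199487^2 = 1.438769 cm^2
t_s = 4.48 * 1.438769 = 6.4457 s

Answer: 6.4457 s


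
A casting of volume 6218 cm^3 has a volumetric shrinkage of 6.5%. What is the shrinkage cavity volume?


Formula: V_shrink = V_casting * shrinkage_pct / 100
V_shrink = 6218 cm^3 * 6.5 / 100 = 404.1700 cm^3

Answer: 404.1700 cm^3


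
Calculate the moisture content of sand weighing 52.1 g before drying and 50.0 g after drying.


Formula: MC = (W_wet - W_dry) / W_wet * 100
Water mass = 52.1 - 50.0 = 2.1 g
MC = 2.1 / 52.1 * 100 = 4.0307%


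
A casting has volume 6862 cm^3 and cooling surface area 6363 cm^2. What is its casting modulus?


Formula: Casting Modulus M = V / A
M = 6862 cm^3 / 6363 cm^2 = 1.0784 cm

Answer: 1.0784 cm


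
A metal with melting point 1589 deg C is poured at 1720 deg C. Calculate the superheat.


Formula: Superheat = T_pour - T_melt
Superheat = 1720 - 1589 = 131 deg C

Answer: 131 deg C


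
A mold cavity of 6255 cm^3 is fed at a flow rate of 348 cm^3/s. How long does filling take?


Formula: t_fill = V_mold / Q_flow
t = 6255 cm^3 / 348 cm^3/s = 17.9741 s

Answer: 17.9741 s


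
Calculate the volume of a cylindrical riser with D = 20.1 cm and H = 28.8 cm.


Formula: V = pi * (D/2)^2 * H  (cylinder volume)
Radius = D/2 = 20.1/2 = 10.05 cm
V = pi * 10.05^2 * 28.8 = 9138.4909 cm^3

Answer: 9138.4909 cm^3


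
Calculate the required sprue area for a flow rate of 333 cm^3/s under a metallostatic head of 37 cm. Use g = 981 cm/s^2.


Formula: v = sqrt(2*g*h), A = Q/v
Velocity: v = sqrt(2 * 981 * 37) = sqrt(72594) = 269.4327 cm/s
Sprue area: A = Q / v = 333 / 269.4327 = 1.2359 cm^2


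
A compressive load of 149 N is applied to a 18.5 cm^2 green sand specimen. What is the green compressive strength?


Formula: Compressive Strength = Force / Area
Strength = 149 N / 18.5 cm^2 = 8.0541 N/cm^2

Answer: 8.0541 N/cm^2


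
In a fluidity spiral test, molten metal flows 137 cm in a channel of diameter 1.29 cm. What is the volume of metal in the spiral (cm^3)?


Formula: V = pi * (d/2)^2 * L  (cylinder volume)
Radius = 1.29/2 = 0.645 cm
V = pi * 0.645^2 * 137 = 179.0564 cm^3

Answer: 179.0564 cm^3


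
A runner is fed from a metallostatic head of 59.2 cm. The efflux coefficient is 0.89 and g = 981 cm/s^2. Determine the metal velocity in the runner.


Formula: v = Cd * sqrt(2 * g * h)  (Torricelli with discharge coefficient)
2*g*h = 2 * 981 * 59.2 = 116150.4 cm^2/s^2
sqrt(116150.4) = 340.80845 cm/s
v = 0.89 * 340.80845 = 303.3195 cm/s


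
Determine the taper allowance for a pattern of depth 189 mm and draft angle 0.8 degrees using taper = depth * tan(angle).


Formula: taper = depth * tan(draft_angle)
tan(0.8 deg) = 0.0139635
taper = 189 mm * 0.0139635 = 2.6391 mm

Final answer: 2.6391 mm


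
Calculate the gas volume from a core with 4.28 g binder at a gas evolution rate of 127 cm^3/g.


Formula: V_gas = W_binder * gas_evolution_rate
V = 4.28 g * 127 cm^3/g = 543.5600 cm^3

Final answer: 543.5600 cm^3


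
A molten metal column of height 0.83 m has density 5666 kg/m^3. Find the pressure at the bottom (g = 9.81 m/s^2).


Formula: P = rho * g * h
rho * g = 5666 * 9.81 = 55583.46 N/m^3
P = 55583.46 * 0.83 = 46134.2718 Pa

46134.2718 Pa


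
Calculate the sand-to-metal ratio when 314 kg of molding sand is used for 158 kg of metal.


Formula: Sand-to-Metal Ratio = W_sand / W_metal
Ratio = 314 kg / 158 kg = 1.9873

1.9873


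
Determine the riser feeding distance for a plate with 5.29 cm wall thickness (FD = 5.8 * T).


Formula: FD = 5.8 * T  (riser feeding-distance rule)
FD = 5.8 * 5.29 cm = 30.6820 cm


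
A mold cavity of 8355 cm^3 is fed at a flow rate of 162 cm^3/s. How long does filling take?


Formula: t_fill = V_mold / Q_flow
t = 8355 cm^3 / 162 cm^3/s = 51.5741 s

51.5741 s


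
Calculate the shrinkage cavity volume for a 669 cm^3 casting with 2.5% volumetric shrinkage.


Formula: V_shrink = V_casting * shrinkage_pct / 100
V_shrink = 669 cm^3 * 2.5 / 100 = 16.7250 cm^3

Final answer: 16.7250 cm^3


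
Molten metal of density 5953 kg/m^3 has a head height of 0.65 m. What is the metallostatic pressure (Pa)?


Formula: P = rho * g * h
rho * g = 5953 * 9.81 = 58398.93 N/m^3
P = 58398.93 * 0.65 = 37959.3045 Pa

Answer: 37959.3045 Pa


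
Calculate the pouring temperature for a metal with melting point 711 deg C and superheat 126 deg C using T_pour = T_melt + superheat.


Formula: T_pour = T_melt + Superheat
T_pour = 711 + 126 = 837 deg C

Answer: 837 deg C


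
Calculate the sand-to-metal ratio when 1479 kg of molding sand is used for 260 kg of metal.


Formula: Sand-to-Metal Ratio = W_sand / W_metal
Ratio = 1479 kg / 260 kg = 5.6885


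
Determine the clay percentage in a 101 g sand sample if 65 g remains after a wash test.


Formula: Clay% = (W_total - W_washed) / W_total * 100
Clay mass = 101 - 65 = 36 g
Clay% = 36 / 101 * 100 = 35.6436%


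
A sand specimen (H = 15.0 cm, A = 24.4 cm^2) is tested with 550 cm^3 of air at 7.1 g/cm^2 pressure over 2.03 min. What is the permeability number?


Formula: Permeability Number P = (V * H) / (p * A * t)
Numerator: V * H = 550 * 15.0 = 8250.0
Denominator: p * A * t = 7.1 * 24.4 * 2.03 = 351.6772
P = 8250.0 / 351.6772 = 23.4590

Answer: 23.4590


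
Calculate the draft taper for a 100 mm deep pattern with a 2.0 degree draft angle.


Formula: taper = depth * tan(draft_angle)
tan(2.0 deg) = 0.0349208
taper = 100 mm * 0.0349208 = 3.4921 mm

3.4921 mm


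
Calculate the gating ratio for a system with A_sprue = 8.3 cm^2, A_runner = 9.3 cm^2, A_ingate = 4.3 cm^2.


Sprue:Runner:Ingate = 1 : 9.3/8.3 : 4.3/8.3 = 1:1.12:0.52


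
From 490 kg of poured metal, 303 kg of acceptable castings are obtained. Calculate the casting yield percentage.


Formula: Casting Yield = (W_good / W_total) * 100
Yield = (303 kg / 490 kg) * 100 = 61.8367%


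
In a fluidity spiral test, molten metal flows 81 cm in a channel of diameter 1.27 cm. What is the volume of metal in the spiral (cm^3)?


Formula: V = pi * (d/2)^2 * L  (cylinder volume)
Radius = 1.27/2 = 0.635 cm
V = pi * 0.635^2 * 81 = 102.6083 cm^3

Answer: 102.6083 cm^3


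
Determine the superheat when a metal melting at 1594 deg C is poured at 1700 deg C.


Formula: Superheat = T_pour - T_melt
Superheat = 1700 - 1594 = 106 deg C

Answer: 106 deg C


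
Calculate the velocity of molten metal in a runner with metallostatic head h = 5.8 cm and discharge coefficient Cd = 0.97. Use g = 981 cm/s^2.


Formula: v = Cd * sqrt(2 * g * h)  (Torricelli with discharge coefficient)
2*g*h = 2 * 981 * 5.8 = 11379.6 cm^2/s^2
sqrt(11379.6) = 106.67521 cm/s
v = 0.97 * 106.67521 = 103.4750 cm/s

Answer: 103.4750 cm/s


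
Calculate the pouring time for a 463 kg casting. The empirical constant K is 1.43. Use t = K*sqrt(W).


Formula: t = K * sqrt(W)
sqrt(W) = sqrt(463) = 21.51743
t = 1.43 * 21.51743 = 30.7699 s

Answer: 30.7699 s


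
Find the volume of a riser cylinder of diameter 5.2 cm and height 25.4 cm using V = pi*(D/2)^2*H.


Formula: V = pi * (D/2)^2 * H  (cylinder volume)
Radius = D/2 = 5.2/2 = 2.6 cm
V = pi * 2.6^2 * 25.4 = 539.4240 cm^3


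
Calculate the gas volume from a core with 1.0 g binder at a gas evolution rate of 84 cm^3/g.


Formula: V_gas = W_binder * gas_evolution_rate
V = 1.0 g * 84 cm^3/g = 84.0000 cm^3

Answer: 84.0000 cm^3


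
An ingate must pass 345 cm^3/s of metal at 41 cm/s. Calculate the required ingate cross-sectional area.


Formula: A_ingate = Q / v  (continuity equation)
A = 345 cm^3/s / 41 cm/s = 8.4146 cm^2

Final answer: 8.4146 cm^2


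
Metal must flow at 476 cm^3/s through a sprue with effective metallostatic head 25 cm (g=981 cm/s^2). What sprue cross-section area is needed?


Formula: v = sqrt(2*g*h), A = Q/v
Velocity: v = sqrt(2 * 981 * 25) = sqrt(49050) = 221.4723 cm/s
Sprue area: A = Q / v = 476 / 221.4723 = 2.1493 cm^2

2.1493 cm^2


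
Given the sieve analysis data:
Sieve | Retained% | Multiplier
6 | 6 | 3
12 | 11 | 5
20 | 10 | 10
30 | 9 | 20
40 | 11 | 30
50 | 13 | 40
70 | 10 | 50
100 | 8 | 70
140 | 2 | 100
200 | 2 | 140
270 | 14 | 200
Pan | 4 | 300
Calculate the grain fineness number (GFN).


Formula: GFN = sum(pct * multiplier) / sum(pct)
sum(pct * multiplier) = 6743
sum(pct) = 100
GFN = 6743 / 100 = 67.43

Final answer: 67.43


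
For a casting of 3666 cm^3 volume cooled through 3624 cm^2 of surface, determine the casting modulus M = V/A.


Formula: Casting Modulus M = V / A
M = 3666 cm^3 / 3624 cm^2 = 1.0116 cm

1.0116 cm


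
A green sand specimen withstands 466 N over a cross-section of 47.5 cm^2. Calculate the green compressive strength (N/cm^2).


Formula: Compressive Strength = Force / Area
Strength = 466 N / 47.5 cm^2 = 9.8105 N/cm^2


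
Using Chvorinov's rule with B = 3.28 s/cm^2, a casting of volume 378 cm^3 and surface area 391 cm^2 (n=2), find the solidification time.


Formula: t_s = B * (V/A)^n  (Chvorinov's rule, n=2)
Modulus M = V/A = 378/391 = 0.966752 cm
M^2 = 0.966752^2 = 0.934609 cm^2
t_s = 3.28 * 0.934609 = 3.0655 s

3.0655 s


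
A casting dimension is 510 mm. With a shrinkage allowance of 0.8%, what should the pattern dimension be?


Formula: L_pattern = L_casting * (1 + shrinkage_rate/100)
Shrinkage factor = 1 + 0.8/100 = 1.008
L_pattern = 510 mm * 1.008 = 514.0800 mm

Answer: 514.0800 mm


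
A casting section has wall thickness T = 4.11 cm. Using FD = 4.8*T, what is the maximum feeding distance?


Formula: FD = 4.8 * T  (riser feeding-distance rule)
FD = 4.8 * 4.11 cm = 19.7280 cm

Answer: 19.7280 cm


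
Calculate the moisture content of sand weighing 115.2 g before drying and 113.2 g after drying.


Formula: MC = (W_wet - W_dry) / W_wet * 100
Water mass = 115.2 - 113.2 = 2.0 g
MC = 2.0 / 115.2 * 100 = 1.7361%

Final answer: 1.7361%


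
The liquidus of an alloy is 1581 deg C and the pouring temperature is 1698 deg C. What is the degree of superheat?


Formula: Superheat = T_pour - T_melt
Superheat = 1698 - 1581 = 117 deg C


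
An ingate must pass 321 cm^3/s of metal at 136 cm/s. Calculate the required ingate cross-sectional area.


Formula: A_ingate = Q / v  (continuity equation)
A = 321 cm^3/s / 136 cm/s = 2.3603 cm^2


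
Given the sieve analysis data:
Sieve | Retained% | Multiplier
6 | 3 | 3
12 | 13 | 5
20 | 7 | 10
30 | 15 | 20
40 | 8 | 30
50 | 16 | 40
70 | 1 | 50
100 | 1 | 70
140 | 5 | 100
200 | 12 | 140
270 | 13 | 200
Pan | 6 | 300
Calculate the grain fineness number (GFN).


Formula: GFN = sum(pct * multiplier) / sum(pct)
sum(pct * multiplier) = 8024
sum(pct) = 100
GFN = 8024 / 100 = 80.24

Final answer: 80.24


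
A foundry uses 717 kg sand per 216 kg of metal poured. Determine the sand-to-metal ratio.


Formula: Sand-to-Metal Ratio = W_sand / W_metal
Ratio = 717 kg / 216 kg = 3.3194

3.3194


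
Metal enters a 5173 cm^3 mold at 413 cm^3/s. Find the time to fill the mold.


Formula: t_fill = V_mold / Q_flow
t = 5173 cm^3 / 413 cm^3/s = 12.5254 s

Answer: 12.5254 s


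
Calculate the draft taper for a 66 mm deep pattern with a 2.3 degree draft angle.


Formula: taper = depth * tan(draft_angle)
tan(2.3 deg) = 0.0401641
taper = 66 mm * 0.0401641 = 2.6508 mm

Answer: 2.6508 mm


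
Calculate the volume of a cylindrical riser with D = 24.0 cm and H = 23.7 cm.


Formula: V = pi * (D/2)^2 * H  (cylinder volume)
Radius = D/2 = 24.0/2 = 12.0 cm
V = pi * 12.0^2 * 23.7 = 10721.6274 cm^3

Answer: 10721.6274 cm^3


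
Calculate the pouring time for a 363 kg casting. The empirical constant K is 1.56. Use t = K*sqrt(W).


Formula: t = K * sqrt(W)
sqrt(W) = sqrt(363) = 19.05256
t = 1.56 * 19.05256 = 29.7220 s


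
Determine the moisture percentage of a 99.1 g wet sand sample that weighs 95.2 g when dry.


Formula: MC = (W_wet - W_dry) / W_wet * 100
Water mass = 99.1 - 95.2 = 3.9 g
MC = 3.9 / 99.1 * 100 = 3.9354%

Answer: 3.9354%


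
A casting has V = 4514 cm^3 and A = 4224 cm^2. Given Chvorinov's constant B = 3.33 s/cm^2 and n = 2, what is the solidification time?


Formula: t_s = B * (V/A)^n  (Chvorinov's rule, n=2)
Modulus M = V/A = 4514/4224 = 1.068655 cm
M^2 = 1.068655^2 = 1.142024 cm^2
t_s = 3.33 * 1.142024 = 3.8029 s


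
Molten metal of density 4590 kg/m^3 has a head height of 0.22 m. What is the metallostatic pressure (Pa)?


Formula: P = rho * g * h
rho * g = 4590 * 9.81 = 45027.9 N/m^3
P = 45027.9 * 0.22 = 9906.1380 Pa

Final answer: 9906.1380 Pa


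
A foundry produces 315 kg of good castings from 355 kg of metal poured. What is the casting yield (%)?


Formula: Casting Yield = (W_good / W_total) * 100
Yield = (315 kg / 355 kg) * 100 = 88.7324%

Final answer: 88.7324%


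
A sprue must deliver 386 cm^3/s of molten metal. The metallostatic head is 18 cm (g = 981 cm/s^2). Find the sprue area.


Formula: v = sqrt(2*g*h), A = Q/v
Velocity: v = sqrt(2 * 981 * 18) = sqrt(35316) = 187.9255 cm/s
Sprue area: A = Q / v = 386 / 187.9255 = 2.0540 cm^2

2.0540 cm^2


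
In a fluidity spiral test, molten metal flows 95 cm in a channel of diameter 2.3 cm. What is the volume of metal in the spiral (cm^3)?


Formula: V = pi * (d/2)^2 * L  (cylinder volume)
Radius = 2.3/2 = 1.15 cm
V = pi * 1.15^2 * 95 = 394.7018 cm^3

Answer: 394.7018 cm^3


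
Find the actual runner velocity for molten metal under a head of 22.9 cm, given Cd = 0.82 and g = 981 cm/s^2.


Formula: v = Cd * sqrt(2 * g * h)  (Torricelli with discharge coefficient)
2*g*h = 2 * 981 * 22.9 = 44929.8 cm^2/s^2
sqrt(44929.8) = 211.96651 cm/s
v = 0.82 * 211.96651 = 173.8125 cm/s

Answer: 173.8125 cm/s


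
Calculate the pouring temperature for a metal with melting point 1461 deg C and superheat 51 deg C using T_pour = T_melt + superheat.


Formula: T_pour = T_melt + Superheat
T_pour = 1461 + 51 = 1512 deg C

Final answer: 1512 deg C


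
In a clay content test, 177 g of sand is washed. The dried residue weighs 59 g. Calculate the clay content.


Formula: Clay% = (W_total - W_washed) / W_total * 100
Clay mass = 177 - 59 = 118 g
Clay% = 118 / 177 * 100 = 66.6667%


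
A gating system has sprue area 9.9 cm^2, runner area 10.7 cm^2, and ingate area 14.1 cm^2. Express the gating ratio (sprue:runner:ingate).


Sprue:Runner:Ingate = 1 : 10.7/9.9 : 14.1/9.9 = 1:1.08:1.42

Answer: 1:1.08:1.42


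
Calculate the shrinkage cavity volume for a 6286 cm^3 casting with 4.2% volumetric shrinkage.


Formula: V_shrink = V_casting * shrinkage_pct / 100
V_shrink = 6286 cm^3 * 4.2 / 100 = 264.0120 cm^3

Answer: 264.0120 cm^3


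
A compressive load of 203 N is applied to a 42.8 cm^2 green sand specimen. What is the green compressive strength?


Formula: Compressive Strength = Force / Area
Strength = 203 N / 42.8 cm^2 = 4.7430 N/cm^2

Answer: 4.7430 N/cm^2


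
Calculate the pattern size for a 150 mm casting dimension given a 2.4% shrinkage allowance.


Formula: L_pattern = L_casting * (1 + shrinkage_rate/100)
Shrinkage factor = 1 + 2.4/100 = 1.024
L_pattern = 150 mm * 1.024 = 153.6000 mm

Answer: 153.6000 mm


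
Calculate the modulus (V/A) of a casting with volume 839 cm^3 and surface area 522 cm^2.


Formula: Casting Modulus M = V / A
M = 839 cm^3 / 522 cm^2 = 1.6073 cm

1.6073 cm


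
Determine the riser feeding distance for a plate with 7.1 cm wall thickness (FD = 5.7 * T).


Formula: FD = 5.7 * T  (riser feeding-distance rule)
FD = 5.7 * 7.1 cm = 40.4700 cm

Final answer: 40.4700 cm


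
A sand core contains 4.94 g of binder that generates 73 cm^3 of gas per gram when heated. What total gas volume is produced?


Formula: V_gas = W_binder * gas_evolution_rate
V = 4.94 g * 73 cm^3/g = 360.6200 cm^3

360.6200 cm^3


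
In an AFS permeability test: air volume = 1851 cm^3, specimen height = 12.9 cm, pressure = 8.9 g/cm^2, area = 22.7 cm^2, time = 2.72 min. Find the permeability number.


Formula: Permeability Number P = (V * H) / (p * A * t)
Numerator: V * H = 1851 * 12.9 = 23877.9
Denominator: p * A * t = 8.9 * 22.7 * 2.72 = 549.5216
P = 23877.9 / 549.5216 = 43.4522


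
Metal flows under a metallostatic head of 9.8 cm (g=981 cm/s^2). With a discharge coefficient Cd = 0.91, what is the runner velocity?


Formula: v = Cd * sqrt(2 * g * h)  (Torricelli with discharge coefficient)
2*g*h = 2 * 981 * 9.8 = 19227.6 cm^2/s^2
sqrt(19227.6) = 138.66362 cm/s
v = 0.91 * 138.66362 = 126.1839 cm/s

Answer: 126.1839 cm/s


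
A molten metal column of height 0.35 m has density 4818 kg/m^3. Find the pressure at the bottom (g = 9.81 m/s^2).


Formula: P = rho * g * h
rho * g = 4818 * 9.81 = 47264.58 N/m^3
P = 47264.58 * 0.35 = 16542.6030 Pa

16542.6030 Pa


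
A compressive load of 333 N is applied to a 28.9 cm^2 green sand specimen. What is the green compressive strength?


Formula: Compressive Strength = Force / Area
Strength = 333 N / 28.9 cm^2 = 11.5225 N/cm^2


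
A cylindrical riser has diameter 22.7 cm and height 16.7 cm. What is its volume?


Formula: V = pi * (D/2)^2 * H  (cylinder volume)
Radius = D/2 = 22.7/2 = 11.35 cm
V = pi * 11.35^2 * 16.7 = 6758.6206 cm^3

Final answer: 6758.6206 cm^3


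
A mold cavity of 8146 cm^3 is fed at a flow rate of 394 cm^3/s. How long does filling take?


Formula: t_fill = V_mold / Q_flow
t = 8146 cm^3 / 394 cm^3/s = 20.6751 s

20.6751 s


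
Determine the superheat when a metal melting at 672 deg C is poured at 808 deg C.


Formula: Superheat = T_pour - T_melt
Superheat = 808 - 672 = 136 deg C

Final answer: 136 deg C


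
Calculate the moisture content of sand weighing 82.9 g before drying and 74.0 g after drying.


Formula: MC = (W_wet - W_dry) / W_wet * 100
Water mass = 82.9 - 74.0 = 8.9 g
MC = 8.9 / 82.9 * 100 = 10.7358%

Answer: 10.7358%


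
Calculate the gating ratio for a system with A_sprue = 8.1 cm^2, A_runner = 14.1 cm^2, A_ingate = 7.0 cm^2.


Sprue:Runner:Ingate = 1 : 14.1/8.1 : 7.0/8.1 = 1:1.74:0.86

Final answer: 1:1.74:0.86


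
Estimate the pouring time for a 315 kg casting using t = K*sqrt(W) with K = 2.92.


Formula: t = K * sqrt(W)
sqrt(W) = sqrt(315) = 17.74824
t = 2.92 * 17.74824 = 51.8249 s


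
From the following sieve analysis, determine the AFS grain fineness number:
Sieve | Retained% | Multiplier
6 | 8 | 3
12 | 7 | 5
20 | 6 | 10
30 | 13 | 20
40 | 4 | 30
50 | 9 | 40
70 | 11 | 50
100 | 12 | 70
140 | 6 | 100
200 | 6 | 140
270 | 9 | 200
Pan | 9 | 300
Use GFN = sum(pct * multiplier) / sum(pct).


Formula: GFN = sum(pct * multiplier) / sum(pct)
sum(pct * multiplier) = 8189
sum(pct) = 100
GFN = 8189 / 100 = 81.89

Final answer: 81.89


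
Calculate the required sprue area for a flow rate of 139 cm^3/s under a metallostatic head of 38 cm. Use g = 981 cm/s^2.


Formula: v = sqrt(2*g*h), A = Q/v
Velocity: v = sqrt(2 * 981 * 38) = sqrt(74556) = 273.0494 cm/s
Sprue area: A = Q / v = 139 / 273.0494 = 0.5091 cm^2

Answer: 0.5091 cm^2


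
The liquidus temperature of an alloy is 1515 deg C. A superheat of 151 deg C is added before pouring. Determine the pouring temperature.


Formula: T_pour = T_melt + Superheat
T_pour = 1515 + 151 = 1666 deg C

Answer: 1666 deg C


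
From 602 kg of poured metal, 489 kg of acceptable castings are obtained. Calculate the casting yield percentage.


Formula: Casting Yield = (W_good / W_total) * 100
Yield = (489 kg / 602 kg) * 100 = 81.2292%

Answer: 81.2292%


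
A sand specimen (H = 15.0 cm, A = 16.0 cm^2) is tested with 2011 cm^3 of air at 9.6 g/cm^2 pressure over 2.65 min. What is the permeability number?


Formula: Permeability Number P = (V * H) / (p * A * t)
Numerator: V * H = 2011 * 15.0 = 30165.0
Denominator: p * A * t = 9.6 * 16.0 * 2.65 = 407.04
P = 30165.0 / 407.04 = 74.1082

74.1082


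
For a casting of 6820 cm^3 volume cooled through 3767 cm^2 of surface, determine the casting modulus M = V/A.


Formula: Casting Modulus M = V / A
M = 6820 cm^3 / 3767 cm^2 = 1.8105 cm

Answer: 1.8105 cm


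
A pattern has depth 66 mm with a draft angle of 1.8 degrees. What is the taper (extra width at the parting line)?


Formula: taper = depth * tan(draft_angle)
tan(1.8 deg) = 0.0314263
taper = 66 mm * 0.0314263 = 2.0741 mm

Answer: 2.0741 mm


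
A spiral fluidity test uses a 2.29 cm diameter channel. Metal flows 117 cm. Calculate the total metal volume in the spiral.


Formula: V = pi * (d/2)^2 * L  (cylinder volume)
Radius = 2.29/2 = 1.145 cm
V = pi * 1.145^2 * 117 = 481.8887 cm^3

Answer: 481.8887 cm^3


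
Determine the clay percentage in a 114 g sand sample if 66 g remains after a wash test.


Formula: Clay% = (W_total - W_washed) / W_total * 100
Clay mass = 114 - 66 = 48 g
Clay% = 48 / 114 * 100 = 42.1053%


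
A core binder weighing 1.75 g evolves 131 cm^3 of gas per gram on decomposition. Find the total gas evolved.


Formula: V_gas = W_binder * gas_evolution_rate
V = 1.75 g * 131 cm^3/g = 229.2500 cm^3

Answer: 229.2500 cm^3


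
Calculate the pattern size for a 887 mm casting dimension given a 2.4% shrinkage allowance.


Formula: L_pattern = L_casting * (1 + shrinkage_rate/100)
Shrinkage factor = 1 + 2.4/100 = 1.024
L_pattern = 887 mm * 1.024 = 908.2880 mm

Final answer: 908.2880 mm


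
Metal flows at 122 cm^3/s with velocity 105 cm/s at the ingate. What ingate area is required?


Formula: A_ingate = Q / v  (continuity equation)
A = 122 cm^3/s / 105 cm/s = 1.1619 cm^2

Final answer: 1.1619 cm^2


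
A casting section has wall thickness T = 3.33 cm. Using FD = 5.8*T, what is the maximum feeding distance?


Formula: FD = 5.8 * T  (riser feeding-distance rule)
FD = 5.8 * 3.33 cm = 19.3140 cm


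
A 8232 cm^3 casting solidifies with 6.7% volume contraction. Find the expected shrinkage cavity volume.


Formula: V_shrink = V_casting * shrinkage_pct / 100
V_shrink = 8232 cm^3 * 6.7 / 100 = 551.5440 cm^3

Final answer: 551.5440 cm^3


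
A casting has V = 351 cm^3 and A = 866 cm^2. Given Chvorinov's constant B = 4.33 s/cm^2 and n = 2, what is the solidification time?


Formula: t_s = B * (V/A)^n  (Chvorinov's rule, n=2)
Modulus M = V/A = 351/866 = 0.405312 cm
M^2 = 0.405312^2 = 0.164278 cm^2
t_s = 4.33 * 0.164278 = 0.7113 s


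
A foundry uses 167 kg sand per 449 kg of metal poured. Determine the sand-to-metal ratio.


Formula: Sand-to-Metal Ratio = W_sand / W_metal
Ratio = 167 kg / 449 kg = 0.3719

Final answer: 0.3719


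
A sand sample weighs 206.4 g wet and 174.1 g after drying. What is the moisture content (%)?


Formula: MC = (W_wet - W_dry) / W_wet * 100
Water mass = 206.4 - 174.1 = 32.3 g
MC = 32.3 / 206.4 * 100 = 15.6492%


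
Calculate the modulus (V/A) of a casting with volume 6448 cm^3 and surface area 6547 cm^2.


Formula: Casting Modulus M = V / A
M = 6448 cm^3 / 6547 cm^2 = 0.9849 cm


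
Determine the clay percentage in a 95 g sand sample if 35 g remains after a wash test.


Formula: Clay% = (W_total - W_washed) / W_total * 100
Clay mass = 95 - 35 = 60 g
Clay% = 60 / 95 * 100 = 63.1579%

Final answer: 63.1579%


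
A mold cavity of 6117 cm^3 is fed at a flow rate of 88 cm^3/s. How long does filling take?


Formula: t_fill = V_mold / Q_flow
t = 6117 cm^3 / 88 cm^3/s = 69.5114 s

69.5114 s


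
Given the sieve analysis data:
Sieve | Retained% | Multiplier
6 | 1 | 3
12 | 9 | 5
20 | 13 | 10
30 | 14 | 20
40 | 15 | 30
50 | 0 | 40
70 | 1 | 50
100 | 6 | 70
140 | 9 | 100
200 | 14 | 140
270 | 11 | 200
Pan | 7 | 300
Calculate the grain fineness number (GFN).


Formula: GFN = sum(pct * multiplier) / sum(pct)
sum(pct * multiplier) = 8538
sum(pct) = 100
GFN = 8538 / 100 = 85.38

Final answer: 85.38


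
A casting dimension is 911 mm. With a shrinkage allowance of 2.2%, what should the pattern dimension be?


Formula: L_pattern = L_casting * (1 + shrinkage_rate/100)
Shrinkage factor = 1 + 2.2/100 = 1.022
L_pattern = 911 mm * 1.022 = 931.0420 mm


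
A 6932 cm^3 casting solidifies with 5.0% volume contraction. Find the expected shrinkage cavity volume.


Formula: V_shrink = V_casting * shrinkage_pct / 100
V_shrink = 6932 cm^3 * 5.0 / 100 = 346.6000 cm^3


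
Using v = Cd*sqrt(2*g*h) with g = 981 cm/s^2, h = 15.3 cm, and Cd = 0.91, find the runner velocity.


Formula: v = Cd * sqrt(2 * g * h)  (Torricelli with discharge coefficient)
2*g*h = 2 * 981 * 15.3 = 30018.6 cm^2/s^2
sqrt(30018.6) = 173.25877 cm/s
v = 0.91 * 173.25877 = 157.6655 cm/s

Answer: 157.6655 cm/s


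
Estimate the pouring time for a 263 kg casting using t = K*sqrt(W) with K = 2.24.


Formula: t = K * sqrt(W)
sqrt(W) = sqrt(263) = 16.21727
t = 2.24 * 16.21727 = 36.3267 s

36.3267 s


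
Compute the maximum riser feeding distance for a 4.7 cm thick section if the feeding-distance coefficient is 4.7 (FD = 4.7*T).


Formula: FD = 4.7 * T  (riser feeding-distance rule)
FD = 4.7 * 4.7 cm = 22.0900 cm

22.0900 cm


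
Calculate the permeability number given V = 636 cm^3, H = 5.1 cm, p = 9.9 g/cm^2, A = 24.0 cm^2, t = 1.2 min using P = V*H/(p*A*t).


Formula: Permeability Number P = (V * H) / (p * A * t)
Numerator: V * H = 636 * 5.1 = 3243.6
Denominator: p * A * t = 9.9 * 24.0 * 1.2 = 285.12
P = 3243.6 / 285.12 = 11.3763

Final answer: 11.3763


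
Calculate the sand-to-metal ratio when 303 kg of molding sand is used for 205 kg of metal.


Formula: Sand-to-Metal Ratio = W_sand / W_metal
Ratio = 303 kg / 205 kg = 1.4780

Answer: 1.4780


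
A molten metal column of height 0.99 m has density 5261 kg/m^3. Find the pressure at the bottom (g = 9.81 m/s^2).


Formula: P = rho * g * h
rho * g = 5261 * 9.81 = 51610.41 N/m^3
P = 51610.41 * 0.99 = 51094.3059 Pa

Final answer: 51094.3059 Pa


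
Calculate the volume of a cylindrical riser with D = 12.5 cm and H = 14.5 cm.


Formula: V = pi * (D/2)^2 * H  (cylinder volume)
Radius = D/2 = 12.5/2 = 6.25 cm
V = pi * 6.25^2 * 14.5 = 1779.4177 cm^3

Answer: 1779.4177 cm^3


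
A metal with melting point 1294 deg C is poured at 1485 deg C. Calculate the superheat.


Formula: Superheat = T_pour - T_melt
Superheat = 1485 - 1294 = 191 deg C

Final answer: 191 deg C
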